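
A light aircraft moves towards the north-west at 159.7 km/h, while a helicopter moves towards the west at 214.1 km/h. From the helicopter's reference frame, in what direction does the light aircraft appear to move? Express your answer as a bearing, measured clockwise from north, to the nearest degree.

042°

Taking east as x and north as y: light aircraft velocity = (-112.925, 112.925) km/h; helicopter velocity = (-214.100, 0.000) km/h.
Velocity of light aircraft relative to helicopter = (-112.925, 112.925) − (-214.100, 0.000) = (101.175, 112.925) km/h.
Bearing = atan2(101.18, 112.92) = 41.86° clockwise from north.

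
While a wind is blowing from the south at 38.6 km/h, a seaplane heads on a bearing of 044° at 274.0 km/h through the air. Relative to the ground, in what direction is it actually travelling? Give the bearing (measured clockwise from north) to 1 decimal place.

038.9°

Taking east as x and north as y: velocity relative to the air = (190.336, 197.099) km/h; the air relative to ground = (0.000, 38.600) km/h.
Velocity relative to ground = (190.336, 197.099) + (0.000, 38.600) = (190.336, 235.699) km/h.
Bearing = atan2(190.34, 235.70) = 38.92° clockwise from north.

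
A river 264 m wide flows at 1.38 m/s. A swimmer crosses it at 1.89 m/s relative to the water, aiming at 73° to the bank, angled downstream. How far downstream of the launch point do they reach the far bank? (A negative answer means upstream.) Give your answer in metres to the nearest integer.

Perpendicular speed = 1.807 m/s; crossing time = 264 / 1.807 = 146.065 s.
Net downstream speed = 1.933 m/s.
Drift = 1.933 × 146.065 = 282.282 m (downstream).

282 m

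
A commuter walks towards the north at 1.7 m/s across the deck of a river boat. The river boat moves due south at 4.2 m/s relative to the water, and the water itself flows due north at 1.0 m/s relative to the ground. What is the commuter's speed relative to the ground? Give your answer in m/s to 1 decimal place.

1.5 m/s

In east/north components (m/s): commuter relative to river boat = (0.000, 1.700); river boat relative to water = (0.000, -4.200); water relative to ground = (0.000, 1.000).
Sum = (0.000, -1.500) m/s.
Speed = |(0.000, -1.500)| = 1.500 m/s.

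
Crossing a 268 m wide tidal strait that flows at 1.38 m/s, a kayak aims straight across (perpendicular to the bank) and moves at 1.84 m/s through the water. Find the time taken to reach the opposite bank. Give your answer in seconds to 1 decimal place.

The component of the kayak's velocity perpendicular to the bank is 1.84 m/s.
Only the cross-stream component determines the crossing time; the current contributes nothing perpendicular to the bank.
Time = 268 / 1.840 = 145.652 s.

145.7 s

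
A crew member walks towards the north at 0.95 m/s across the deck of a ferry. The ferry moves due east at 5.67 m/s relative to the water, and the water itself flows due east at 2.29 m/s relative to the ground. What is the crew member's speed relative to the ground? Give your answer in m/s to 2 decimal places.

8.02 m/s

In east/north components (m/s): crew member relative to ferry = (0.000, 0.950); ferry relative to water = (5.670, 0.000); water relative to ground = (2.290, 0.000).
Sum = (7.960, 0.950) m/s.
Speed = |(7.960, 0.950)| = 8.016 m/s.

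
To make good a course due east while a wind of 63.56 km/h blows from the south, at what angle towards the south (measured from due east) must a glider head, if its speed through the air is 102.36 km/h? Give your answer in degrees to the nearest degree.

38°

The wind pushes perpendicular to the desired track; the heading must have a component into the wind equal to 63.56 km/h: 102.36 sin θ = 63.56.
sin θ = 0.6209, so θ = 38.385°.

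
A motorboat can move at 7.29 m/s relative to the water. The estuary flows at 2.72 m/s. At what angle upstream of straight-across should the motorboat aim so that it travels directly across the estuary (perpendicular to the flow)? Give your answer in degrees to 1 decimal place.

To cancel the current, the upstream component of the motorboat's velocity must equal the flow: 7.29 sin θ = 2.72.
sin θ = 2.72 / 7.29 = 0.3731.
θ = arcsin(0.3731) = 21.908°.

21.9°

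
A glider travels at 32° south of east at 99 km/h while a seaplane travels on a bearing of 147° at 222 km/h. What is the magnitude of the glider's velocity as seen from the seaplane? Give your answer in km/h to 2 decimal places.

Taking east as x and north as y: glider velocity = (83.957, -52.462) km/h; seaplane velocity = (120.910, -186.185) km/h.
Velocity of glider relative to seaplane = (83.957, -52.462) − (120.910, -186.185) = (-36.953, 133.723) km/h.
Magnitude = |(-36.953, 133.723)| = 138.735 km/h.

138.73 km/h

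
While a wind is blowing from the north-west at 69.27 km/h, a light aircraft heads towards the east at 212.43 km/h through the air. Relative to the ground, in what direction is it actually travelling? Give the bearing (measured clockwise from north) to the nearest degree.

Taking east as x and north as y: velocity relative to the air = (212.430, 0.000) km/h; the air relative to ground = (48.981, -48.981) km/h.
Velocity relative to ground = (212.430, 0.000) + (48.981, -48.981) = (261.411, -48.981) km/h.
Bearing = atan2(261.41, -48.98) = 100.61° clockwise from north.

101°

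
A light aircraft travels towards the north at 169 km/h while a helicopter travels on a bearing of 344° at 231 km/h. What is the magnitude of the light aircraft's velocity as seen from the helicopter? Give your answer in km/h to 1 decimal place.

82.9 km/h

Taking east as x and north as y: light aircraft velocity = (0.000, 169.000) km/h; helicopter velocity = (-63.672, 222.051) km/h.
Velocity of light aircraft relative to helicopter = (0.000, 169.000) − (-63.672, 222.051) = (63.672, -53.051) km/h.
Magnitude = |(63.672, -53.051)| = 82.877 km/h.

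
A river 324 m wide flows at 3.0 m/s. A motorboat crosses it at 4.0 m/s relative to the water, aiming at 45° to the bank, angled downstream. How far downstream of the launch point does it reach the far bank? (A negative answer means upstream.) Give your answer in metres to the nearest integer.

668 m

Perpendicular speed = 2.828 m/s; crossing time = 324 / 2.828 = 114.551 s.
Net downstream speed = 5.828 m/s.
Drift = 5.828 × 114.551 = 667.654 m (downstream).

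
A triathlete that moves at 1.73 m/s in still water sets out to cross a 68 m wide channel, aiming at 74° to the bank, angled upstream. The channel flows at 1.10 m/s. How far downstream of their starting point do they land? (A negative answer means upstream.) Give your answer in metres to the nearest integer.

25 m

Perpendicular speed = 1.663 m/s; crossing time = 68 / 1.663 = 40.890 s.
Net downstream speed = 0.623 m/s.
Drift = 0.623 × 40.890 = 25.481 m (downstream).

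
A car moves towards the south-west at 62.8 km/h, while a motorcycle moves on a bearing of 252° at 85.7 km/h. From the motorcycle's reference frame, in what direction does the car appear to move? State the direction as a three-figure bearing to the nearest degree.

Taking east as x and north as y: car velocity = (-44.406, -44.406) km/h; motorcycle velocity = (-81.506, -26.483) km/h.
Velocity of car relative to motorcycle = (-44.406, -44.406) − (-81.506, -26.483) = (37.099, -17.924) km/h.
Bearing = atan2(37.10, -17.92) = 115.79° clockwise from north.

116°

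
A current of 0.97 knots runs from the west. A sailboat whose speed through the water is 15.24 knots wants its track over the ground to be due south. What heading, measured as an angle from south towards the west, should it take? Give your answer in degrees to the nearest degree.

4°

The current pushes perpendicular to the desired track; the heading must have a component into the current equal to 0.97 knots: 15.24 sin θ = 0.97.
sin θ = 0.0636, so θ = 3.649°.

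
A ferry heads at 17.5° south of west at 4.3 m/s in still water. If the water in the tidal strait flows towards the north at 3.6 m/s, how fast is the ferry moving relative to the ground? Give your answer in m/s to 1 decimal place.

4.7 m/s

Taking east as x and north as y: velocity relative to the water = (-4.101, -1.293) m/s; the water relative to ground = (0.000, 3.600) m/s.
Velocity relative to ground = (-4.101, -1.293) + (0.000, 3.600) = (-4.101, 2.307) m/s.
Speed = |(-4.101, 2.307)| = 4.705 m/s.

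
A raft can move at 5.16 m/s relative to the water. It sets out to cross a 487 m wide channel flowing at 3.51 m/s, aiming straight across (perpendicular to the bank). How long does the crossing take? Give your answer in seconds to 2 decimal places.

94.38 s

The component of the raft's velocity perpendicular to the bank is 5.16 m/s.
The current is parallel to the bank, so it does not affect the crossing time.
Time = 487 / 5.160 = 94.380 s.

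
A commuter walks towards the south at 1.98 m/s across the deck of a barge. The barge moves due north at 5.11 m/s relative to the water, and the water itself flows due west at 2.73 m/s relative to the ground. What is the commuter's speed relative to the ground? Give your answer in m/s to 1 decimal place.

In east/north components (m/s): commuter relative to barge = (0.000, -1.980); barge relative to water = (0.000, 5.110); water relative to ground = (-2.730, 0.000).
Sum = (-2.730, 3.130) m/s.
Speed = |(-2.730, 3.130)| = 4.153 m/s.

4.2 m/s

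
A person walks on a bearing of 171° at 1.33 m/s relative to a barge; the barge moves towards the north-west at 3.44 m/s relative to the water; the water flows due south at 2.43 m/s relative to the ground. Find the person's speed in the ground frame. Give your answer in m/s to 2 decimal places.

In east/north components (m/s): person relative to barge = (0.208, -1.314); barge relative to water = (-2.432, 2.432); water relative to ground = (0.000, -2.430).
Sum = (-2.224, -1.311) m/s.
Speed = |(-2.224, -1.311)| = 2.582 m/s.

2.58 m/s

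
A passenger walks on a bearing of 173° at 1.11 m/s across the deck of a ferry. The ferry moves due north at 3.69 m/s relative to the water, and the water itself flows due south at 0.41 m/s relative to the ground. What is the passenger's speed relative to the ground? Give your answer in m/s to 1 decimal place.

In east/north components (m/s): passenger relative to ferry = (0.135, -1.102); ferry relative to water = (0.000, 3.690); water relative to ground = (0.000, -0.410).
Sum = (0.135, 2.178) m/s.
Speed = |(0.135, 2.178)| = 2.182 m/s.

2.2 m/s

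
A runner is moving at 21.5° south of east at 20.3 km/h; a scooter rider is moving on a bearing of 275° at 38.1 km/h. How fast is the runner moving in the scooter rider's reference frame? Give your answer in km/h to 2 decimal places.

57.85 km/h

Taking east as x and north as y: runner velocity = (18.887, -7.440) km/h; scooter rider velocity = (-37.955, 3.321) km/h.
Velocity of runner relative to scooter rider = (18.887, -7.440) − (-37.955, 3.321) = (56.842, -10.761) km/h.
Magnitude = |(56.842, -10.761)| = 57.852 km/h.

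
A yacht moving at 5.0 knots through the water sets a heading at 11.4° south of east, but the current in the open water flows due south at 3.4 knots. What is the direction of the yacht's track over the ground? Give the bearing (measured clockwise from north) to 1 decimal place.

131.8°

Taking east as x and north as y: velocity relative to the water = (4.901, -0.988) knots; the water relative to ground = (0.000, -3.400) knots.
Velocity relative to ground = (4.901, -0.988) + (0.000, -3.400) = (4.901, -4.388) knots.
Bearing = atan2(4.90, -4.39) = 131.84° clockwise from north.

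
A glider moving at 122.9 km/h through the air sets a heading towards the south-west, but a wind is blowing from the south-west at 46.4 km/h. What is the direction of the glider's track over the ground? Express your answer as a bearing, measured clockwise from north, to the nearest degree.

Taking east as x and north as y: velocity relative to the air = (-86.903, -86.903) km/h; the air relative to ground = (32.810, 32.810) km/h.
Velocity relative to ground = (-86.903, -86.903) + (32.810, 32.810) = (-54.094, -54.094) km/h.
Bearing = atan2(-54.09, -54.09) = 225.00° clockwise from north.

225°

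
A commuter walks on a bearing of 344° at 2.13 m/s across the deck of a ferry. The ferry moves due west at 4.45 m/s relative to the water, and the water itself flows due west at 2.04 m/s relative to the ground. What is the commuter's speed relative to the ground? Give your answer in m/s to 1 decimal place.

In east/north components (m/s): commuter relative to ferry = (-0.587, 2.047); ferry relative to water = (-4.450, 0.000); water relative to ground = (-2.040, 0.000).
Sum = (-7.077, 2.047) m/s.
Speed = |(-7.077, 2.047)| = 7.367 m/s.

7.4 m/s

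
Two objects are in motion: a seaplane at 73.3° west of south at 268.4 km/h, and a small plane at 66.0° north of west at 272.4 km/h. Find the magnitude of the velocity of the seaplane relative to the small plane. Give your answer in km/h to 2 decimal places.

357.30 km/h

Taking east as x and north as y: seaplane velocity = (-257.080, -77.128) km/h; small plane velocity = (-110.795, 248.850) km/h.
Velocity of seaplane relative to small plane = (-257.080, -77.128) − (-110.795, 248.850) = (-146.284, -325.977) km/h.
Magnitude = |(-146.284, -325.977)| = 357.296 km/h.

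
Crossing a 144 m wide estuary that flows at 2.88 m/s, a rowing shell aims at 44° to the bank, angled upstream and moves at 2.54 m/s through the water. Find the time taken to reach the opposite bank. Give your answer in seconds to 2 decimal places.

81.61 s

The component of the rowing shell's velocity perpendicular to the bank is 2.54 × sin 44° = 1.764 m/s.
The current is parallel to the bank, so it does not affect the crossing time.
Time = 144 / 1.764 = 81.613 s.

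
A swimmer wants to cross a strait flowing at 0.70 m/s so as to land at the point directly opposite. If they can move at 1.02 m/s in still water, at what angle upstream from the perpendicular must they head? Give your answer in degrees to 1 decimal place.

43.3°

To cancel the current, the upstream component of the swimmer's velocity must equal the flow: 1.02 sin θ = 0.70.
sin θ = 0.70 / 1.02 = 0.6863.
θ = arcsin(0.6863) = 43.336°.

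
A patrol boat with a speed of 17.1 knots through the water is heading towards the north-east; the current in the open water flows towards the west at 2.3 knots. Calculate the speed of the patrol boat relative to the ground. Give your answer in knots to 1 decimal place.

Taking east as x and north as y: velocity relative to the water = (12.092, 12.092) knots; the water relative to ground = (-2.300, 0.000) knots.
Velocity relative to ground = (12.092, 12.092) + (-2.300, 0.000) = (9.792, 12.092) knots.
Speed = |(9.792, 12.092)| = 15.559 knots.

15.6 knots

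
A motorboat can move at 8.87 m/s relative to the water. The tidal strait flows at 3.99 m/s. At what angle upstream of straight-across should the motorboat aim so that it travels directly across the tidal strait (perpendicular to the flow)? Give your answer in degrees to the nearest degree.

27°

To cancel the current, the upstream component of the motorboat's velocity must equal the flow: 8.87 sin θ = 3.99.
sin θ = 3.99 / 8.87 = 0.4498.
θ = arcsin(0.4498) = 26.733°.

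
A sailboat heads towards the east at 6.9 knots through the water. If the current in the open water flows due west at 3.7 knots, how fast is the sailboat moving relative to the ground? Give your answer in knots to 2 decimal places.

3.20 knots

Taking east as x and north as y: velocity relative to the water = (6.900, 0.000) knots; the water relative to ground = (-3.700, 0.000) knots.
Velocity relative to ground = (6.900, 0.000) + (-3.700, 0.000) = (3.200, 0.000) knots.
Speed = |(3.200, 0.000)| = 3.200 knots.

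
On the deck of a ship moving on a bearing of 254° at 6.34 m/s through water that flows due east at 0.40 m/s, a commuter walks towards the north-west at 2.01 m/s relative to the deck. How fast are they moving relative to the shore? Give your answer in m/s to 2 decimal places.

7.12 m/s

In east/north components (m/s): commuter relative to ship = (-1.421, 1.421); ship relative to water = (-6.094, -1.748); water relative to ground = (0.400, 0.000).
Sum = (-7.116, -0.326) m/s.
Speed = |(-7.116, -0.326)| = 7.123 m/s.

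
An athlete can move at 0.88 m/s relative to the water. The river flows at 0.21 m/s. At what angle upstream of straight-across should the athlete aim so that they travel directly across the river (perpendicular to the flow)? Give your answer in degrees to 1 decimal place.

To cancel the current, the upstream component of the athlete's velocity must equal the flow: 0.88 sin θ = 0.21.
sin θ = 0.21 / 0.88 = 0.2386.
θ = arcsin(0.2386) = 13.806°.

13.8°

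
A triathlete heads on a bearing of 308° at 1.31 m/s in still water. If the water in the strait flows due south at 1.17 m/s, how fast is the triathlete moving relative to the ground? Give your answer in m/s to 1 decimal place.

1.1 m/s

Taking east as x and north as y: velocity relative to the water = (-1.032, 0.807) m/s; the water relative to ground = (0.000, -1.170) m/s.
Velocity relative to ground = (-1.032, 0.807) + (0.000, -1.170) = (-1.032, -0.363) m/s.
Speed = |(-1.032, -0.363)| = 1.094 m/s.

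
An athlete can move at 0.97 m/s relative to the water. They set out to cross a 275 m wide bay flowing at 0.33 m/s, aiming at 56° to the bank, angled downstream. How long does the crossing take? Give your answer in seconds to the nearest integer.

342 s

The component of the athlete's velocity perpendicular to the bank is 0.97 × sin 56° = 0.804 m/s.
The flow acts along the bank and has no component across it.
Time = 275 / 0.804 = 341.969 s.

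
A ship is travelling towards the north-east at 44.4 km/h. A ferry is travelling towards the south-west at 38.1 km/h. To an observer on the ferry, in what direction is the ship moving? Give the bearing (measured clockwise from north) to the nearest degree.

045°

Taking east as x and north as y: ship velocity = (31.396, 31.396) km/h; ferry velocity = (-26.941, -26.941) km/h.
Velocity of ship relative to ferry = (31.396, 31.396) − (-26.941, -26.941) = (58.336, 58.336) km/h.
Bearing = atan2(58.34, 58.34) = 45.00° clockwise from north.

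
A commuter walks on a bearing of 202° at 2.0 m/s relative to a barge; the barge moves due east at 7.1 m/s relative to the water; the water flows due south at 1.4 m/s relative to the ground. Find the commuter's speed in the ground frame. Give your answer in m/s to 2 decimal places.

7.14 m/s

In east/north components (m/s): commuter relative to barge = (-0.749, -1.854); barge relative to water = (7.100, 0.000); water relative to ground = (0.000, -1.400).
Sum = (6.351, -3.254) m/s.
Speed = |(6.351, -3.254)| = 7.136 m/s.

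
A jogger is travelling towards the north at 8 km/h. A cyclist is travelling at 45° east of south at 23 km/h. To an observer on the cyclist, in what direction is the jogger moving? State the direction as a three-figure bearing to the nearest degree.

Taking east as x and north as y: jogger velocity = (0.000, 8.000) km/h; cyclist velocity = (16.263, -16.263) km/h.
Velocity of jogger relative to cyclist = (0.000, 8.000) − (16.263, -16.263) = (-16.263, 24.263) km/h.
Bearing = atan2(-16.26, 24.26) = 326.17° clockwise from north.

326°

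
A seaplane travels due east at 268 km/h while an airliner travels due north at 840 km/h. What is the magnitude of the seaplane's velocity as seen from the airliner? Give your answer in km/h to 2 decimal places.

Taking east as x and north as y: seaplane velocity = (268.000, 0.000) km/h; airliner velocity = (0.000, 840.000) km/h.
Velocity of seaplane relative to airliner = (268.000, 0.000) − (0.000, 840.000) = (268.000, -840.000) km/h.
Magnitude = |(268.000, -840.000)| = 881.717 km/h.

881.72 km/h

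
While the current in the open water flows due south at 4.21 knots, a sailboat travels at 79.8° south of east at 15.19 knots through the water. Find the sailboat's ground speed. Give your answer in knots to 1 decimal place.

Taking east as x and north as y: velocity relative to the water = (2.690, -14.950) knots; the water relative to ground = (0.000, -4.210) knots.
Velocity relative to ground = (2.690, -14.950) + (0.000, -4.210) = (2.690, -19.160) knots.
Speed = |(2.690, -19.160)| = 19.348 knots.

19.3 knots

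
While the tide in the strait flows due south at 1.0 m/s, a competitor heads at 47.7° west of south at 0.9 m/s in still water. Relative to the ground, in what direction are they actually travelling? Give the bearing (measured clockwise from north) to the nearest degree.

Taking east as x and north as y: velocity relative to the water = (-0.666, -0.606) m/s; the water relative to ground = (0.000, -1.000) m/s.
Velocity relative to ground = (-0.666, -0.606) + (0.000, -1.000) = (-0.666, -1.606) m/s.
Bearing = atan2(-0.67, -1.61) = 202.52° clockwise from north.

203°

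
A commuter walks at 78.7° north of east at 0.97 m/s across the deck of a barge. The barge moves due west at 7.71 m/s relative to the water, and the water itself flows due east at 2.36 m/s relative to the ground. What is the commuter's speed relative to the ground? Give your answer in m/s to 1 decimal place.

5.2 m/s

In east/north components (m/s): commuter relative to barge = (0.190, 0.951); barge relative to water = (-7.710, 0.000); water relative to ground = (2.360, 0.000).
Sum = (-5.160, 0.951) m/s.
Speed = |(-5.160, 0.951)| = 5.247 m/s.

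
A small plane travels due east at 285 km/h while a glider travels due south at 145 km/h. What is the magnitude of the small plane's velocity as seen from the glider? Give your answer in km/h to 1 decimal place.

319.8 km/h

Taking east as x and north as y: small plane velocity = (285.000, 0.000) km/h; glider velocity = (0.000, -145.000) km/h.
Velocity of small plane relative to glider = (285.000, 0.000) − (0.000, -145.000) = (285.000, 145.000) km/h.
Magnitude = |(285.000, 145.000)| = 319.766 km/h.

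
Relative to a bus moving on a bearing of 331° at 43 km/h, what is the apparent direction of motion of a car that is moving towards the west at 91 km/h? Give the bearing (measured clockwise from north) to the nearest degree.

242°

Taking east as x and north as y: car velocity = (-91.000, 0.000) km/h; bus velocity = (-20.847, 37.609) km/h.
Velocity of car relative to bus = (-91.000, 0.000) − (-20.847, 37.609) = (-70.153, -37.609) km/h.
Bearing = atan2(-70.15, -37.61) = 241.80° clockwise from north.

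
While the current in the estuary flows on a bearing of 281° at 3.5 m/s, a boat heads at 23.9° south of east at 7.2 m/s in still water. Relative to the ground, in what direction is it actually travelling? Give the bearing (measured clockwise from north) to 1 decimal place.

125.6°

Taking east as x and north as y: velocity relative to the water = (6.583, -2.917) m/s; the water relative to ground = (-3.436, 0.668) m/s.
Velocity relative to ground = (6.583, -2.917) + (-3.436, 0.668) = (3.147, -2.249) m/s.
Bearing = atan2(3.15, -2.25) = 125.55° clockwise from north.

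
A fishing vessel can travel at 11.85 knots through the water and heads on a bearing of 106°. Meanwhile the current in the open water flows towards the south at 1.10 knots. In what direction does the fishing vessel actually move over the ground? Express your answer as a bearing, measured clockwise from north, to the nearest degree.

Taking east as x and north as y: velocity relative to the water = (11.391, -3.266) knots; the water relative to ground = (0.000, -1.100) knots.
Velocity relative to ground = (11.391, -3.266) + (0.000, -1.100) = (11.391, -4.366) knots.
Bearing = atan2(11.39, -4.37) = 110.97° clockwise from north.

111°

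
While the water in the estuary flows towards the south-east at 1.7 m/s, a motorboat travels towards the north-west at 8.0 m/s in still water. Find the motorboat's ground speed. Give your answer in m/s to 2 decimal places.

Taking east as x and north as y: velocity relative to the water = (-5.657, 5.657) m/s; the water relative to ground = (1.202, -1.202) m/s.
Velocity relative to ground = (-5.657, 5.657) + (1.202, -1.202) = (-4.455, 4.455) m/s.
Speed = |(-4.455, 4.455)| = 6.300 m/s.

6.30 m/s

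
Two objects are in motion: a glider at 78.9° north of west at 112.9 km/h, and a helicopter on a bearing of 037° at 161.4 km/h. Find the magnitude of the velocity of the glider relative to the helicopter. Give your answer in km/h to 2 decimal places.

120.24 km/h

Taking east as x and north as y: glider velocity = (-21.736, 110.788) km/h; helicopter velocity = (97.133, 128.900) km/h.
Velocity of glider relative to helicopter = (-21.736, 110.788) − (97.133, 128.900) = (-118.869, -18.112) km/h.
Magnitude = |(-118.869, -18.112)| = 120.241 km/h.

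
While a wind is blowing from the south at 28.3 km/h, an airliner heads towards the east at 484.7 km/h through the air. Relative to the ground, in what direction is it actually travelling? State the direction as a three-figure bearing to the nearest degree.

Taking east as x and north as y: velocity relative to the air = (484.700, 0.000) km/h; the air relative to ground = (0.000, 28.300) km/h.
Velocity relative to ground = (484.700, 0.000) + (0.000, 28.300) = (484.700, 28.300) km/h.
Bearing = atan2(484.70, 28.30) = 86.66° clockwise from north.

087°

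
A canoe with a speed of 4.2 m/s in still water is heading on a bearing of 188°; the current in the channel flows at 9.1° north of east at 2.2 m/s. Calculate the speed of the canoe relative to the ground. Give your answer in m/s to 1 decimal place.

Taking east as x and north as y: velocity relative to the water = (-0.585, -4.159) m/s; the water relative to ground = (2.172, 0.348) m/s.
Velocity relative to ground = (-0.585, -4.159) + (2.172, 0.348) = (1.588, -3.811) m/s.
Speed = |(1.588, -3.811)| = 4.129 m/s.

4.1 m/s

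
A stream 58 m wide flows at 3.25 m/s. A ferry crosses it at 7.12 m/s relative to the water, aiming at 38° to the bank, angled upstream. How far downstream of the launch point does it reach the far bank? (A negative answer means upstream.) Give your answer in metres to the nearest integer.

-31 m

Perpendicular speed = 4.384 m/s; crossing time = 58 / 4.384 = 13.231 s.
Net downstream speed = -2.361 m/s.
Drift = -2.361 × 13.231 = -31.235 m (upstream).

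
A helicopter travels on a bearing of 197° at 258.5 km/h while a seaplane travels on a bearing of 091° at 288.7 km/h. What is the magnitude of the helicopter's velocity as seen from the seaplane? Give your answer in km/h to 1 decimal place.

Taking east as x and north as y: helicopter velocity = (-75.578, -247.205) km/h; seaplane velocity = (288.656, -5.039) km/h.
Velocity of helicopter relative to seaplane = (-75.578, -247.205) − (288.656, -5.039) = (-364.234, -242.166) km/h.
Magnitude = |(-364.234, -242.166)| = 437.391 km/h.

437.4 km/h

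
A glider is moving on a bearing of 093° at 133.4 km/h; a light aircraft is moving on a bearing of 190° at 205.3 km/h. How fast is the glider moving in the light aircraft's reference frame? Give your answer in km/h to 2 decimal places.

Taking east as x and north as y: glider velocity = (133.217, -6.982) km/h; light aircraft velocity = (-35.650, -202.181) km/h.
Velocity of glider relative to light aircraft = (133.217, -6.982) − (-35.650, -202.181) = (168.867, 195.199) km/h.
Magnitude = |(168.867, 195.199)| = 258.106 km/h.

258.11 km/h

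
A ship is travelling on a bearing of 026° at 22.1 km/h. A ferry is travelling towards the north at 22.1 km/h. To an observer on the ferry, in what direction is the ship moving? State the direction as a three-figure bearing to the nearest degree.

Taking east as x and north as y: ship velocity = (9.688, 19.863) km/h; ferry velocity = (0.000, 22.100) km/h.
Velocity of ship relative to ferry = (9.688, 19.863) − (0.000, 22.100) = (9.688, -2.237) km/h.
Bearing = atan2(9.69, -2.24) = 103.00° clockwise from north.

103°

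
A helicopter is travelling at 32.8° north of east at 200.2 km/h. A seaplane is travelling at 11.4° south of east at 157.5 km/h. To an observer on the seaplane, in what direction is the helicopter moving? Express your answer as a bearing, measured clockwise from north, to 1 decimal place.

005.7°

Taking east as x and north as y: helicopter velocity = (168.281, 108.450) km/h; seaplane velocity = (154.393, -31.131) km/h.
Velocity of helicopter relative to seaplane = (168.281, 108.450) − (154.393, -31.131) = (13.889, 139.581) km/h.
Bearing = atan2(13.89, 139.58) = 5.68° clockwise from north.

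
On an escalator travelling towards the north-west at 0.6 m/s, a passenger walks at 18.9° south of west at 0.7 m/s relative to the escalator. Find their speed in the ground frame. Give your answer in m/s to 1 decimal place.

1.1 m/s

Taking east as x and north as y: escalator velocity = (-0.424, 0.424) m/s; passenger velocity relative to escalator = (-0.662, -0.227) m/s.
Velocity relative to ground = (-0.424, 0.424) + (-0.662, -0.227) = (-1.087, 0.198) m/s.
Speed = |(-1.087, 0.198)| = 1.104 m/s.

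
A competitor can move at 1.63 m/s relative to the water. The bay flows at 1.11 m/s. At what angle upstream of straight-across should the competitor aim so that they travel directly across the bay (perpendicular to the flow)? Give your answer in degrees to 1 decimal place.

To cancel the current, the upstream component of the competitor's velocity must equal the flow: 1.63 sin θ = 1.11.
sin θ = 1.11 / 1.63 = 0.6810.
θ = arcsin(0.6810) = 42.920°.

42.9°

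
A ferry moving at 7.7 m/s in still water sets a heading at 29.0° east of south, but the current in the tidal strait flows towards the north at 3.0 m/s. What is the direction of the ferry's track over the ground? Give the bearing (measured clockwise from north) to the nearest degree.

135°

Taking east as x and north as y: velocity relative to the water = (3.733, -6.735) m/s; the water relative to ground = (0.000, 3.000) m/s.
Velocity relative to ground = (3.733, -6.735) + (0.000, 3.000) = (3.733, -3.735) m/s.
Bearing = atan2(3.73, -3.73) = 135.01° clockwise from north.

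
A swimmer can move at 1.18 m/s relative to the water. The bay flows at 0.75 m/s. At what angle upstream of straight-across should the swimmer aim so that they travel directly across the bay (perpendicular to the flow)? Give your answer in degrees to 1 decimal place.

39.5°

To cancel the current, the upstream component of the swimmer's velocity must equal the flow: 1.18 sin θ = 0.75.
sin θ = 0.75 / 1.18 = 0.6356.
θ = arcsin(0.6356) = 39.464°.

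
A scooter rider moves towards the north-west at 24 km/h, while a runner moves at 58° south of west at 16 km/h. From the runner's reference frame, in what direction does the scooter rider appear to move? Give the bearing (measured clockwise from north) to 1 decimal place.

Taking east as x and north as y: scooter rider velocity = (-16.971, 16.971) km/h; runner velocity = (-8.479, -13.569) km/h.
Velocity of scooter rider relative to runner = (-16.971, 16.971) − (-8.479, -13.569) = (-8.492, 30.539) km/h.
Bearing = atan2(-8.49, 30.54) = 344.46° clockwise from north.

344.5°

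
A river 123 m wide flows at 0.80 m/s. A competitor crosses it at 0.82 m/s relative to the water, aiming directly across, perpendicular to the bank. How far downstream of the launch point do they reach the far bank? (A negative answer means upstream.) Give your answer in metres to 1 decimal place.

Perpendicular speed = 0.820 m/s; crossing time = 123 / 0.820 = 150.000 s.
Net downstream speed = 0.800 m/s.
Drift = 0.800 × 150.000 = 120.000 m (downstream).

120.0 m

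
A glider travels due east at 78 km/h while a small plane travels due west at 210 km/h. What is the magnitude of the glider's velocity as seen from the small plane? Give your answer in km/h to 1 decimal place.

Taking east as x and north as y: glider velocity = (78.000, 0.000) km/h; small plane velocity = (-210.000, 0.000) km/h.
Velocity of glider relative to small plane = (78.000, 0.000) − (-210.000, 0.000) = (288.000, 0.000) km/h.
Magnitude = |(288.000, 0.000)| = 288.000 km/h.

288.0 km/h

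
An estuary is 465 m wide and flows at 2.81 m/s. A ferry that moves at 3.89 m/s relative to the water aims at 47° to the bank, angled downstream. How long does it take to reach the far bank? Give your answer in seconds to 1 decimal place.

The component of the ferry's velocity perpendicular to the bank is 3.89 × sin 47° = 2.845 m/s.
The current is parallel to the bank, so it does not affect the crossing time.
Time = 465 / 2.845 = 163.447 s.

163.4 s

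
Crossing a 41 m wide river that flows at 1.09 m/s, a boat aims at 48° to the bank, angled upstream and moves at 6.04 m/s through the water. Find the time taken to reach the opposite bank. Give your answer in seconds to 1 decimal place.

The component of the boat's velocity perpendicular to the bank is 6.04 × sin 48° = 4.489 m/s.
Only the cross-stream component determines the crossing time; the current contributes nothing perpendicular to the bank.
Time = 41 / 4.489 = 9.134 s.

9.1 s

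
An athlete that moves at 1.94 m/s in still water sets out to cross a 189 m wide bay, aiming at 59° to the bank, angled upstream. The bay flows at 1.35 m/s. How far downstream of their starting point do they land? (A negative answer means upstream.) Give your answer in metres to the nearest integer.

40 m

Perpendicular speed = 1.663 m/s; crossing time = 189 / 1.663 = 113.657 s.
Net downstream speed = 0.351 m/s.
Drift = 0.351 × 113.657 = 39.874 m (downstream).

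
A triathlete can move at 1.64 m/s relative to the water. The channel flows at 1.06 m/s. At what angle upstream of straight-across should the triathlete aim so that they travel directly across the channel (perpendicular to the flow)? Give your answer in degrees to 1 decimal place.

To cancel the current, the upstream component of the triathlete's velocity must equal the flow: 1.64 sin θ = 1.06.
sin θ = 1.06 / 1.64 = 0.6463.
θ = arcsin(0.6463) = 40.266°.

40.3°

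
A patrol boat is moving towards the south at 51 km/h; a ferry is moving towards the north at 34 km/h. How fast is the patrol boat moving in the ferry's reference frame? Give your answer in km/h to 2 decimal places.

Taking east as x and north as y: patrol boat velocity = (0.000, -51.000) km/h; ferry velocity = (0.000, 34.000) km/h.
Velocity of patrol boat relative to ferry = (0.000, -51.000) − (0.000, 34.000) = (0.000, -85.000) km/h.
Magnitude = |(0.000, -85.000)| = 85.000 km/h.

85.00 km/h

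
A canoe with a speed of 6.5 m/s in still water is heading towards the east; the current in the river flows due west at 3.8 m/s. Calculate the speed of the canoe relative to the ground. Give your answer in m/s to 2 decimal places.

Taking east as x and north as y: velocity relative to the water = (6.500, 0.000) m/s; the water relative to ground = (-3.800, 0.000) m/s.
Velocity relative to ground = (6.500, 0.000) + (-3.800, 0.000) = (2.700, 0.000) m/s.
Speed = |(2.700, 0.000)| = 2.700 m/s.

2.70 m/s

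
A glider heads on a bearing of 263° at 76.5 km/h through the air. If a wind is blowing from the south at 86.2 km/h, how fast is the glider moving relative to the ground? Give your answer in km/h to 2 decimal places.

Taking east as x and north as y: velocity relative to the air = (-75.930, -9.323) km/h; the air relative to ground = (0.000, 86.200) km/h.
Velocity relative to ground = (-75.930, -9.323) + (0.000, 86.200) = (-75.930, 76.877) km/h.
Speed = |(-75.930, 76.877)| = 108.053 km/h.

108.05 km/h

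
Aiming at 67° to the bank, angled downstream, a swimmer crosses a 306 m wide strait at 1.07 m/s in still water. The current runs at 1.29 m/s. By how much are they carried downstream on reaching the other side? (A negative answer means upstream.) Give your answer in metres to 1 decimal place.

530.7 m

Perpendicular speed = 0.985 m/s; crossing time = 306 / 0.985 = 310.679 s.
Net downstream speed = 1.708 m/s.
Drift = 1.708 × 310.679 = 530.665 m (downstream).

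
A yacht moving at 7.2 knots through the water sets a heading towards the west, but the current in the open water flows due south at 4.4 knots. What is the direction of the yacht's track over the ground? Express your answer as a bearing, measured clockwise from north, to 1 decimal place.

Taking east as x and north as y: velocity relative to the water = (-7.200, 0.000) knots; the water relative to ground = (0.000, -4.400) knots.
Velocity relative to ground = (-7.200, 0.000) + (0.000, -4.400) = (-7.200, -4.400) knots.
Bearing = atan2(-7.20, -4.40) = 238.57° clockwise from north.

238.6°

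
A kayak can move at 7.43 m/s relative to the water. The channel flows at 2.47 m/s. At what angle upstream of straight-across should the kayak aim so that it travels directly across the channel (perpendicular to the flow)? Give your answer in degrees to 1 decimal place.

To cancel the current, the upstream component of the kayak's velocity must equal the flow: 7.43 sin θ = 2.47.
sin θ = 2.47 / 7.43 = 0.3324.
θ = arcsin(0.3324) = 19.417°.

19.4°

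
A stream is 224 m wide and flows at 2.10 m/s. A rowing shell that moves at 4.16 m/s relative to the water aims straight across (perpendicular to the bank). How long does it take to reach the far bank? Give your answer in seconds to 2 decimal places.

53.85 s

The component of the rowing shell's velocity perpendicular to the bank is 4.16 m/s.
The current is parallel to the bank, so it does not affect the crossing time.
Time = 224 / 4.160 = 53.846 s.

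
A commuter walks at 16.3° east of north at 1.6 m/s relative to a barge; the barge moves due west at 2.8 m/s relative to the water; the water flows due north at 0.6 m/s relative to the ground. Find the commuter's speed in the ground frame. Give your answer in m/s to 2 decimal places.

In east/north components (m/s): commuter relative to barge = (0.449, 1.536); barge relative to water = (-2.800, 0.000); water relative to ground = (0.000, 0.600).
Sum = (-2.351, 2.136) m/s.
Speed = |(-2.351, 2.136)| = 3.176 m/s.

3.18 m/s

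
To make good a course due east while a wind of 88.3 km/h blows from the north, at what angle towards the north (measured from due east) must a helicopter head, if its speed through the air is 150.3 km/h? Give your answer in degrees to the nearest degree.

The wind pushes perpendicular to the desired track; the heading must have a component into the wind equal to 88.3 km/h: 150.3 sin θ = 88.3.
sin θ = 0.5875, so θ = 35.979°.

36°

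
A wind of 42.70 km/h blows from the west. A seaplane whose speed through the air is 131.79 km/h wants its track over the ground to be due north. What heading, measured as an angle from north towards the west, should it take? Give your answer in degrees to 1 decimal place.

The wind pushes perpendicular to the desired track; the heading must have a component into the wind equal to 42.70 km/h: 131.79 sin θ = 42.70.
sin θ = 0.3240, so θ = 18.905°.

18.9°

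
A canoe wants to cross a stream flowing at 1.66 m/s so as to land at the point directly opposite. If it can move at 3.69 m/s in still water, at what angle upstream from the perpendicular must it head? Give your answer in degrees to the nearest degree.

27°

To cancel the current, the upstream component of the canoe's velocity must equal the flow: 3.69 sin θ = 1.66.
sin θ = 1.66 / 3.69 = 0.4499.
θ = arcsin(0.4499) = 26.735°.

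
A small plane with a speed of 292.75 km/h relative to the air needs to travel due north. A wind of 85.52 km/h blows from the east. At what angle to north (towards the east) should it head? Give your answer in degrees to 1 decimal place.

The wind pushes perpendicular to the desired track; the heading must have a component into the wind equal to 85.52 km/h: 292.75 sin θ = 85.52.
sin θ = 0.2921, so θ = 16.985°.

17.0°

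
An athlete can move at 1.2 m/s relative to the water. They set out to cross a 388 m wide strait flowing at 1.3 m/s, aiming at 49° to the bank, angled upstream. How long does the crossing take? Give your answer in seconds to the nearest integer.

The component of the athlete's velocity perpendicular to the bank is 1.2 × sin 49° = 0.906 m/s.
The flow acts along the bank and has no component across it.
Time = 388 / 0.906 = 428.421 s.

428 s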